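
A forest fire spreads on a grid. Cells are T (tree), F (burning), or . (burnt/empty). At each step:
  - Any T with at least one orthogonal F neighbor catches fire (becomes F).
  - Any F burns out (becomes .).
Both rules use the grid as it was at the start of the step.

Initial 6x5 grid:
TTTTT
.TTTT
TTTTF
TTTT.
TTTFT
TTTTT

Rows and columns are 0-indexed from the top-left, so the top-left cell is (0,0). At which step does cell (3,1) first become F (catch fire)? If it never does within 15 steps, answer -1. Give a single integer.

Step 1: cell (3,1)='T' (+6 fires, +2 burnt)
Step 2: cell (3,1)='T' (+7 fires, +6 burnt)
Step 3: cell (3,1)='F' (+6 fires, +7 burnt)
  -> target ignites at step 3
Step 4: cell (3,1)='.' (+5 fires, +6 burnt)
Step 5: cell (3,1)='.' (+1 fires, +5 burnt)
Step 6: cell (3,1)='.' (+1 fires, +1 burnt)
Step 7: cell (3,1)='.' (+0 fires, +1 burnt)
  fire out at step 7

3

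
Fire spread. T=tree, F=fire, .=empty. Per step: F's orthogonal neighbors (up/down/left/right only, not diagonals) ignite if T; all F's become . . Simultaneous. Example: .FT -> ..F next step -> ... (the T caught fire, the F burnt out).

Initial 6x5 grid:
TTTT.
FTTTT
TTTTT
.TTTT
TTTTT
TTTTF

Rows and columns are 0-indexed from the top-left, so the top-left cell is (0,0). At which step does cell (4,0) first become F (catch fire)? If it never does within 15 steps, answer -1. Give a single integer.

Step 1: cell (4,0)='T' (+5 fires, +2 burnt)
Step 2: cell (4,0)='T' (+6 fires, +5 burnt)
Step 3: cell (4,0)='T' (+8 fires, +6 burnt)
Step 4: cell (4,0)='T' (+6 fires, +8 burnt)
Step 5: cell (4,0)='F' (+1 fires, +6 burnt)
  -> target ignites at step 5
Step 6: cell (4,0)='.' (+0 fires, +1 burnt)
  fire out at step 6

5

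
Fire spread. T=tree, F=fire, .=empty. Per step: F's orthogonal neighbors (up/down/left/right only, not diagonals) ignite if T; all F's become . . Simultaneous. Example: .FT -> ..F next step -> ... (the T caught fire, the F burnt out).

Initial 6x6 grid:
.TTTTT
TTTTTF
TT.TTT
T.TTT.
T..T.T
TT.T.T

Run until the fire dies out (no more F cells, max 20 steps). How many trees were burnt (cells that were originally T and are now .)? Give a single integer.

Step 1: +3 fires, +1 burnt (F count now 3)
Step 2: +3 fires, +3 burnt (F count now 3)
Step 3: +4 fires, +3 burnt (F count now 4)
Step 4: +3 fires, +4 burnt (F count now 3)
Step 5: +5 fires, +3 burnt (F count now 5)
Step 6: +2 fires, +5 burnt (F count now 2)
Step 7: +1 fires, +2 burnt (F count now 1)
Step 8: +1 fires, +1 burnt (F count now 1)
Step 9: +1 fires, +1 burnt (F count now 1)
Step 10: +1 fires, +1 burnt (F count now 1)
Step 11: +0 fires, +1 burnt (F count now 0)
Fire out after step 11
Initially T: 26, now '.': 34
Total burnt (originally-T cells now '.'): 24

Answer: 24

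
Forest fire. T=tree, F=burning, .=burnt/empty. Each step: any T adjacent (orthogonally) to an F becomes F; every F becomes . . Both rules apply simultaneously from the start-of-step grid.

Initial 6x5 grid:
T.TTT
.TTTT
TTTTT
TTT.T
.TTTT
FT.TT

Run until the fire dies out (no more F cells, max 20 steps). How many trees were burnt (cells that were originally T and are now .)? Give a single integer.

Answer: 23

Derivation:
Step 1: +1 fires, +1 burnt (F count now 1)
Step 2: +1 fires, +1 burnt (F count now 1)
Step 3: +2 fires, +1 burnt (F count now 2)
Step 4: +4 fires, +2 burnt (F count now 4)
Step 5: +5 fires, +4 burnt (F count now 5)
Step 6: +4 fires, +5 burnt (F count now 4)
Step 7: +3 fires, +4 burnt (F count now 3)
Step 8: +2 fires, +3 burnt (F count now 2)
Step 9: +1 fires, +2 burnt (F count now 1)
Step 10: +0 fires, +1 burnt (F count now 0)
Fire out after step 10
Initially T: 24, now '.': 29
Total burnt (originally-T cells now '.'): 23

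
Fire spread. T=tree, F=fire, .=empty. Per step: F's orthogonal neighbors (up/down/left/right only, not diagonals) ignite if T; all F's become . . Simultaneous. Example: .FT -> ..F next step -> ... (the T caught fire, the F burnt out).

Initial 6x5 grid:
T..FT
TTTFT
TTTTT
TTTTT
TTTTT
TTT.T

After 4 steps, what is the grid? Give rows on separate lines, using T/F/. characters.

Step 1: 4 trees catch fire, 2 burn out
  T...F
  TTF.F
  TTTFT
  TTTTT
  TTTTT
  TTT.T
Step 2: 4 trees catch fire, 4 burn out
  T....
  TF...
  TTF.F
  TTTFT
  TTTTT
  TTT.T
Step 3: 5 trees catch fire, 4 burn out
  T....
  F....
  TF...
  TTF.F
  TTTFT
  TTT.T
Step 4: 5 trees catch fire, 5 burn out
  F....
  .....
  F....
  TF...
  TTF.F
  TTT.T

F....
.....
F....
TF...
TTF.F
TTT.T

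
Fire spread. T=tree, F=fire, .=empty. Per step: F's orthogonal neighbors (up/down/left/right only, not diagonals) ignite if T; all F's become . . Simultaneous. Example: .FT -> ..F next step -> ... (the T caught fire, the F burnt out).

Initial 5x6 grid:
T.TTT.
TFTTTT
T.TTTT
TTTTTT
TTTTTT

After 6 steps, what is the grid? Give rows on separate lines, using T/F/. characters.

Step 1: 2 trees catch fire, 1 burn out
  T.TTT.
  F.FTTT
  T.TTTT
  TTTTTT
  TTTTTT
Step 2: 5 trees catch fire, 2 burn out
  F.FTT.
  ...FTT
  F.FTTT
  TTTTTT
  TTTTTT
Step 3: 5 trees catch fire, 5 burn out
  ...FT.
  ....FT
  ...FTT
  FTFTTT
  TTTTTT
Step 4: 7 trees catch fire, 5 burn out
  ....F.
  .....F
  ....FT
  .F.FTT
  FTFTTT
Step 5: 4 trees catch fire, 7 burn out
  ......
  ......
  .....F
  ....FT
  .F.FTT
Step 6: 2 trees catch fire, 4 burn out
  ......
  ......
  ......
  .....F
  ....FT

......
......
......
.....F
....FT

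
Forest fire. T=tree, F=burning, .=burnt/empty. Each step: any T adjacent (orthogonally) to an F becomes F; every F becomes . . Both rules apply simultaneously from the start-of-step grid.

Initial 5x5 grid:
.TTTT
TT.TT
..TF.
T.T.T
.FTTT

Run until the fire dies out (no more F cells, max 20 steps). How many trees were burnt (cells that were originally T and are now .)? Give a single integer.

Step 1: +3 fires, +2 burnt (F count now 3)
Step 2: +4 fires, +3 burnt (F count now 4)
Step 3: +3 fires, +4 burnt (F count now 3)
Step 4: +2 fires, +3 burnt (F count now 2)
Step 5: +1 fires, +2 burnt (F count now 1)
Step 6: +1 fires, +1 burnt (F count now 1)
Step 7: +0 fires, +1 burnt (F count now 0)
Fire out after step 7
Initially T: 15, now '.': 24
Total burnt (originally-T cells now '.'): 14

Answer: 14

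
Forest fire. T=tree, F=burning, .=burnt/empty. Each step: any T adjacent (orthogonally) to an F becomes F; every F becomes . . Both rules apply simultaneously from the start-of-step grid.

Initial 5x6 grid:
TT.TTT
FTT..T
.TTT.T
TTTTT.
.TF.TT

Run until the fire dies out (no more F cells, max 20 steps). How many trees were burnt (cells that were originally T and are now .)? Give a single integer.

Answer: 15

Derivation:
Step 1: +4 fires, +2 burnt (F count now 4)
Step 2: +6 fires, +4 burnt (F count now 6)
Step 3: +3 fires, +6 burnt (F count now 3)
Step 4: +1 fires, +3 burnt (F count now 1)
Step 5: +1 fires, +1 burnt (F count now 1)
Step 6: +0 fires, +1 burnt (F count now 0)
Fire out after step 6
Initially T: 20, now '.': 25
Total burnt (originally-T cells now '.'): 15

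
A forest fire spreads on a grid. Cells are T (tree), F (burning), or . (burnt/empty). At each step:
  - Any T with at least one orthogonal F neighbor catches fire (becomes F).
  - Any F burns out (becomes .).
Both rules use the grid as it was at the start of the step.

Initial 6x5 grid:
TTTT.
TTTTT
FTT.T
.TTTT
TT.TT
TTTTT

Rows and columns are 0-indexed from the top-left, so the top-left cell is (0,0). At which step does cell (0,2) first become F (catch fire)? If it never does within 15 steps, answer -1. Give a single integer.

Step 1: cell (0,2)='T' (+2 fires, +1 burnt)
Step 2: cell (0,2)='T' (+4 fires, +2 burnt)
Step 3: cell (0,2)='T' (+4 fires, +4 burnt)
Step 4: cell (0,2)='F' (+5 fires, +4 burnt)
  -> target ignites at step 4
Step 5: cell (0,2)='.' (+6 fires, +5 burnt)
Step 6: cell (0,2)='.' (+3 fires, +6 burnt)
Step 7: cell (0,2)='.' (+1 fires, +3 burnt)
Step 8: cell (0,2)='.' (+0 fires, +1 burnt)
  fire out at step 8

4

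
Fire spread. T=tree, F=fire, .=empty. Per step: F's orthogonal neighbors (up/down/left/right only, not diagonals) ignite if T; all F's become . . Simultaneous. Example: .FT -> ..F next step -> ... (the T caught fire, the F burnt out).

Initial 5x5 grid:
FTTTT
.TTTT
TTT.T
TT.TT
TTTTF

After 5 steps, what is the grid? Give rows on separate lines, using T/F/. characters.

Step 1: 3 trees catch fire, 2 burn out
  .FTTT
  .TTTT
  TTT.T
  TT.TF
  TTTF.
Step 2: 5 trees catch fire, 3 burn out
  ..FTT
  .FTTT
  TTT.F
  TT.F.
  TTF..
Step 3: 5 trees catch fire, 5 burn out
  ...FT
  ..FTF
  TFT..
  TT...
  TF...
Step 4: 6 trees catch fire, 5 burn out
  ....F
  ...F.
  F.F..
  TF...
  F....
Step 5: 1 trees catch fire, 6 burn out
  .....
  .....
  .....
  F....
  .....

.....
.....
.....
F....
.....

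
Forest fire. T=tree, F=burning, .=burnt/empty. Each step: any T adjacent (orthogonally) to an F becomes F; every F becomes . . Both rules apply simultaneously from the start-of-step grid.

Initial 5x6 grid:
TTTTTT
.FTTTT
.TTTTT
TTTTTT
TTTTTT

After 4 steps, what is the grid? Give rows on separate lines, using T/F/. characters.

Step 1: 3 trees catch fire, 1 burn out
  TFTTTT
  ..FTTT
  .FTTTT
  TTTTTT
  TTTTTT
Step 2: 5 trees catch fire, 3 burn out
  F.FTTT
  ...FTT
  ..FTTT
  TFTTTT
  TTTTTT
Step 3: 6 trees catch fire, 5 burn out
  ...FTT
  ....FT
  ...FTT
  F.FTTT
  TFTTTT
Step 4: 6 trees catch fire, 6 burn out
  ....FT
  .....F
  ....FT
  ...FTT
  F.FTTT

....FT
.....F
....FT
...FTT
F.FTTT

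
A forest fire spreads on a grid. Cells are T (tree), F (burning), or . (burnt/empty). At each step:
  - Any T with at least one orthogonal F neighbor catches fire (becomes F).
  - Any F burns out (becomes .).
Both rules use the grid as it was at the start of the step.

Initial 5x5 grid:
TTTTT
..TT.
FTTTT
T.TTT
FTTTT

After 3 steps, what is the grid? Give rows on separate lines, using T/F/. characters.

Step 1: 3 trees catch fire, 2 burn out
  TTTTT
  ..TT.
  .FTTT
  F.TTT
  .FTTT
Step 2: 2 trees catch fire, 3 burn out
  TTTTT
  ..TT.
  ..FTT
  ..TTT
  ..FTT
Step 3: 4 trees catch fire, 2 burn out
  TTTTT
  ..FT.
  ...FT
  ..FTT
  ...FT

TTTTT
..FT.
...FT
..FTT
...FT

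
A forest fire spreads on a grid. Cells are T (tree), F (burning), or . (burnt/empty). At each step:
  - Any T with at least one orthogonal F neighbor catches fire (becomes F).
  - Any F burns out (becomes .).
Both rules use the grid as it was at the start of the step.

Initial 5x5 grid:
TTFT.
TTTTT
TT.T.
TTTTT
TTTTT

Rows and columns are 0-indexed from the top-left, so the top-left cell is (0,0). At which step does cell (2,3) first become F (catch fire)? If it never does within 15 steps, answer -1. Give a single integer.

Step 1: cell (2,3)='T' (+3 fires, +1 burnt)
Step 2: cell (2,3)='T' (+3 fires, +3 burnt)
Step 3: cell (2,3)='F' (+4 fires, +3 burnt)
  -> target ignites at step 3
Step 4: cell (2,3)='.' (+3 fires, +4 burnt)
Step 5: cell (2,3)='.' (+5 fires, +3 burnt)
Step 6: cell (2,3)='.' (+3 fires, +5 burnt)
Step 7: cell (2,3)='.' (+0 fires, +3 burnt)
  fire out at step 7

3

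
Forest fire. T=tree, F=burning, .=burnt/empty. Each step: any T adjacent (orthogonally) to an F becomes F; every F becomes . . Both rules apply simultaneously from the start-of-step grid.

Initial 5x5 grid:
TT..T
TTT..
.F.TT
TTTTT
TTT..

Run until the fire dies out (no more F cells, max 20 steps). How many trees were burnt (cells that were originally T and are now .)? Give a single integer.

Answer: 15

Derivation:
Step 1: +2 fires, +1 burnt (F count now 2)
Step 2: +6 fires, +2 burnt (F count now 6)
Step 3: +4 fires, +6 burnt (F count now 4)
Step 4: +2 fires, +4 burnt (F count now 2)
Step 5: +1 fires, +2 burnt (F count now 1)
Step 6: +0 fires, +1 burnt (F count now 0)
Fire out after step 6
Initially T: 16, now '.': 24
Total burnt (originally-T cells now '.'): 15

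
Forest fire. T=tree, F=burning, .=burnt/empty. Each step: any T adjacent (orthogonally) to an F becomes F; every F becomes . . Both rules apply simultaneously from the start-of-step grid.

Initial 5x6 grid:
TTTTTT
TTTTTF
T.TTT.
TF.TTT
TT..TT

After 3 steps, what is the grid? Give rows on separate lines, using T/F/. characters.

Step 1: 4 trees catch fire, 2 burn out
  TTTTTF
  TTTTF.
  T.TTT.
  F..TTT
  TF..TT
Step 2: 5 trees catch fire, 4 burn out
  TTTTF.
  TTTF..
  F.TTF.
  ...TTT
  F...TT
Step 3: 5 trees catch fire, 5 burn out
  TTTF..
  FTF...
  ..TF..
  ...TFT
  ....TT

TTTF..
FTF...
..TF..
...TFT
....TT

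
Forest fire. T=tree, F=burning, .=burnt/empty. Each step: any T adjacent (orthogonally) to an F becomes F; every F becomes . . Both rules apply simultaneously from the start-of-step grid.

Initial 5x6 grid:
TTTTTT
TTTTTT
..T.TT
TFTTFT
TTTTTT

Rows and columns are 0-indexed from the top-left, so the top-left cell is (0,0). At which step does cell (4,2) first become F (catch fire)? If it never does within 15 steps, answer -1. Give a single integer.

Step 1: cell (4,2)='T' (+7 fires, +2 burnt)
Step 2: cell (4,2)='F' (+7 fires, +7 burnt)
  -> target ignites at step 2
Step 3: cell (4,2)='.' (+4 fires, +7 burnt)
Step 4: cell (4,2)='.' (+4 fires, +4 burnt)
Step 5: cell (4,2)='.' (+2 fires, +4 burnt)
Step 6: cell (4,2)='.' (+1 fires, +2 burnt)
Step 7: cell (4,2)='.' (+0 fires, +1 burnt)
  fire out at step 7

2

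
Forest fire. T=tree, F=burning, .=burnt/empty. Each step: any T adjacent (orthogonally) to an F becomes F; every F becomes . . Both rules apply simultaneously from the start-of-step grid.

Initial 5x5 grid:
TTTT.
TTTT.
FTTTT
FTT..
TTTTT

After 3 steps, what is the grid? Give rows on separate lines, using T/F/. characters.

Step 1: 4 trees catch fire, 2 burn out
  TTTT.
  FTTT.
  .FTTT
  .FT..
  FTTTT
Step 2: 5 trees catch fire, 4 burn out
  FTTT.
  .FTT.
  ..FTT
  ..F..
  .FTTT
Step 3: 4 trees catch fire, 5 burn out
  .FTT.
  ..FT.
  ...FT
  .....
  ..FTT

.FTT.
..FT.
...FT
.....
..FTT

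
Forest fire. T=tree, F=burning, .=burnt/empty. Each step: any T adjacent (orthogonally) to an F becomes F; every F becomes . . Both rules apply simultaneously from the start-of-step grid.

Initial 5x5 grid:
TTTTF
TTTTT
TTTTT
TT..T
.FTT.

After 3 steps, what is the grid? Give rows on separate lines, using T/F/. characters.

Step 1: 4 trees catch fire, 2 burn out
  TTTF.
  TTTTF
  TTTTT
  TF..T
  ..FT.
Step 2: 6 trees catch fire, 4 burn out
  TTF..
  TTTF.
  TFTTF
  F...T
  ...F.
Step 3: 7 trees catch fire, 6 burn out
  TF...
  TFF..
  F.FF.
  ....F
  .....

TF...
TFF..
F.FF.
....F
.....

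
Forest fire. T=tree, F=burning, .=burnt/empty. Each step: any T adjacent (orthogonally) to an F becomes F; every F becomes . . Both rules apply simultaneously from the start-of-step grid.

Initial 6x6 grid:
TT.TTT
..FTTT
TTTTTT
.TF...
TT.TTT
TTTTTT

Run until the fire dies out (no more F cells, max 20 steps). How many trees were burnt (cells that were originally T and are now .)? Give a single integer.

Step 1: +3 fires, +2 burnt (F count now 3)
Step 2: +5 fires, +3 burnt (F count now 5)
Step 3: +6 fires, +5 burnt (F count now 6)
Step 4: +4 fires, +6 burnt (F count now 4)
Step 5: +1 fires, +4 burnt (F count now 1)
Step 6: +2 fires, +1 burnt (F count now 2)
Step 7: +2 fires, +2 burnt (F count now 2)
Step 8: +1 fires, +2 burnt (F count now 1)
Step 9: +0 fires, +1 burnt (F count now 0)
Fire out after step 9
Initially T: 26, now '.': 34
Total burnt (originally-T cells now '.'): 24

Answer: 24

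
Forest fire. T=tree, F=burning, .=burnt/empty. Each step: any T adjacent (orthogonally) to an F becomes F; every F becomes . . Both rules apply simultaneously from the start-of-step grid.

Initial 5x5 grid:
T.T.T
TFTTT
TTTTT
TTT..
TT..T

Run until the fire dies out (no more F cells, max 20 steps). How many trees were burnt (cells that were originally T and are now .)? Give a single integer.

Answer: 17

Derivation:
Step 1: +3 fires, +1 burnt (F count now 3)
Step 2: +6 fires, +3 burnt (F count now 6)
Step 3: +5 fires, +6 burnt (F count now 5)
Step 4: +3 fires, +5 burnt (F count now 3)
Step 5: +0 fires, +3 burnt (F count now 0)
Fire out after step 5
Initially T: 18, now '.': 24
Total burnt (originally-T cells now '.'): 17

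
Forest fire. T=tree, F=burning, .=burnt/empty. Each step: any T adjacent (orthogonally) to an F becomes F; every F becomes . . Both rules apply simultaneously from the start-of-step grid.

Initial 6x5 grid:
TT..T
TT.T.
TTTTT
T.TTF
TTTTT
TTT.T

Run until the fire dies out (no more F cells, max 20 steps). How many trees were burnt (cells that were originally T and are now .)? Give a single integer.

Answer: 22

Derivation:
Step 1: +3 fires, +1 burnt (F count now 3)
Step 2: +4 fires, +3 burnt (F count now 4)
Step 3: +3 fires, +4 burnt (F count now 3)
Step 4: +3 fires, +3 burnt (F count now 3)
Step 5: +4 fires, +3 burnt (F count now 4)
Step 6: +4 fires, +4 burnt (F count now 4)
Step 7: +1 fires, +4 burnt (F count now 1)
Step 8: +0 fires, +1 burnt (F count now 0)
Fire out after step 8
Initially T: 23, now '.': 29
Total burnt (originally-T cells now '.'): 22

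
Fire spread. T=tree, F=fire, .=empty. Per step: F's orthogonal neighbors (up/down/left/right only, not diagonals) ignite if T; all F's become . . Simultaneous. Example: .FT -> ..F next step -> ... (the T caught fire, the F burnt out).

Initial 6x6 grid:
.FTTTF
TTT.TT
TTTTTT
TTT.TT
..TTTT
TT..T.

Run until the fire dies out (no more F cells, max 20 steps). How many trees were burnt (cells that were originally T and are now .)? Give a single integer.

Step 1: +4 fires, +2 burnt (F count now 4)
Step 2: +6 fires, +4 burnt (F count now 6)
Step 3: +5 fires, +6 burnt (F count now 5)
Step 4: +5 fires, +5 burnt (F count now 5)
Step 5: +2 fires, +5 burnt (F count now 2)
Step 6: +2 fires, +2 burnt (F count now 2)
Step 7: +0 fires, +2 burnt (F count now 0)
Fire out after step 7
Initially T: 26, now '.': 34
Total burnt (originally-T cells now '.'): 24

Answer: 24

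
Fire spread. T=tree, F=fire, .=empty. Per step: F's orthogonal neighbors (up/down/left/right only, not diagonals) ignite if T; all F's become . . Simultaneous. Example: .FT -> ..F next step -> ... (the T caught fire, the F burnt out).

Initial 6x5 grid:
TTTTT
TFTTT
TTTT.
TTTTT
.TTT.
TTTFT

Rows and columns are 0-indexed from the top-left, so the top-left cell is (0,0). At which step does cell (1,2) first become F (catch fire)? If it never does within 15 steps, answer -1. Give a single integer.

Step 1: cell (1,2)='F' (+7 fires, +2 burnt)
  -> target ignites at step 1
Step 2: cell (1,2)='.' (+9 fires, +7 burnt)
Step 3: cell (1,2)='.' (+8 fires, +9 burnt)
Step 4: cell (1,2)='.' (+1 fires, +8 burnt)
Step 5: cell (1,2)='.' (+0 fires, +1 burnt)
  fire out at step 5

1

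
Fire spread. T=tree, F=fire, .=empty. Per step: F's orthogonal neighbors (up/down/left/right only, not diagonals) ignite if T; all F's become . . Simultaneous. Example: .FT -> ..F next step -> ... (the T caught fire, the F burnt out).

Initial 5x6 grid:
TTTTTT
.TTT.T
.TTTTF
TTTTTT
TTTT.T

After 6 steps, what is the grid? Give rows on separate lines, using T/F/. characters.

Step 1: 3 trees catch fire, 1 burn out
  TTTTTT
  .TTT.F
  .TTTF.
  TTTTTF
  TTTT.T
Step 2: 4 trees catch fire, 3 burn out
  TTTTTF
  .TTT..
  .TTF..
  TTTTF.
  TTTT.F
Step 3: 4 trees catch fire, 4 burn out
  TTTTF.
  .TTF..
  .TF...
  TTTF..
  TTTT..
Step 4: 5 trees catch fire, 4 burn out
  TTTF..
  .TF...
  .F....
  TTF...
  TTTF..
Step 5: 4 trees catch fire, 5 burn out
  TTF...
  .F....
  ......
  TF....
  TTF...
Step 6: 3 trees catch fire, 4 burn out
  TF....
  ......
  ......
  F.....
  TF....

TF....
......
......
F.....
TF....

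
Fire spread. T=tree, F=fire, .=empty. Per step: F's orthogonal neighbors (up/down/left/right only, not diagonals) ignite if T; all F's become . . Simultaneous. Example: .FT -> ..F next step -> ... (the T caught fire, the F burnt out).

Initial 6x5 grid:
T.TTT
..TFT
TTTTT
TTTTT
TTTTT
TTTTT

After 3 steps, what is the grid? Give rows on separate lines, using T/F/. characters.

Step 1: 4 trees catch fire, 1 burn out
  T.TFT
  ..F.F
  TTTFT
  TTTTT
  TTTTT
  TTTTT
Step 2: 5 trees catch fire, 4 burn out
  T.F.F
  .....
  TTF.F
  TTTFT
  TTTTT
  TTTTT
Step 3: 4 trees catch fire, 5 burn out
  T....
  .....
  TF...
  TTF.F
  TTTFT
  TTTTT

T....
.....
TF...
TTF.F
TTTFT
TTTTT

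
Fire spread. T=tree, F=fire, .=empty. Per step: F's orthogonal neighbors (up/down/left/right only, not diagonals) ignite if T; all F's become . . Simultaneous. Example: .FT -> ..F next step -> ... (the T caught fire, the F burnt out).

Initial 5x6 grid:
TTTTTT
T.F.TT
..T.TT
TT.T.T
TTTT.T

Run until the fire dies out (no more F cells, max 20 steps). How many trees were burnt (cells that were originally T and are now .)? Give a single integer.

Answer: 14

Derivation:
Step 1: +2 fires, +1 burnt (F count now 2)
Step 2: +2 fires, +2 burnt (F count now 2)
Step 3: +2 fires, +2 burnt (F count now 2)
Step 4: +3 fires, +2 burnt (F count now 3)
Step 5: +2 fires, +3 burnt (F count now 2)
Step 6: +1 fires, +2 burnt (F count now 1)
Step 7: +1 fires, +1 burnt (F count now 1)
Step 8: +1 fires, +1 burnt (F count now 1)
Step 9: +0 fires, +1 burnt (F count now 0)
Fire out after step 9
Initially T: 21, now '.': 23
Total burnt (originally-T cells now '.'): 14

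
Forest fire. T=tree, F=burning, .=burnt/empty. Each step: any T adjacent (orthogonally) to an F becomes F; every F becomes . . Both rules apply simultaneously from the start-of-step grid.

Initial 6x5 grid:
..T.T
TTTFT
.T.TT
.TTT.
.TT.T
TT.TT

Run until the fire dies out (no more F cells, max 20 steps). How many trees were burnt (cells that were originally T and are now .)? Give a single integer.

Step 1: +3 fires, +1 burnt (F count now 3)
Step 2: +5 fires, +3 burnt (F count now 5)
Step 3: +3 fires, +5 burnt (F count now 3)
Step 4: +2 fires, +3 burnt (F count now 2)
Step 5: +1 fires, +2 burnt (F count now 1)
Step 6: +1 fires, +1 burnt (F count now 1)
Step 7: +1 fires, +1 burnt (F count now 1)
Step 8: +0 fires, +1 burnt (F count now 0)
Fire out after step 8
Initially T: 19, now '.': 27
Total burnt (originally-T cells now '.'): 16

Answer: 16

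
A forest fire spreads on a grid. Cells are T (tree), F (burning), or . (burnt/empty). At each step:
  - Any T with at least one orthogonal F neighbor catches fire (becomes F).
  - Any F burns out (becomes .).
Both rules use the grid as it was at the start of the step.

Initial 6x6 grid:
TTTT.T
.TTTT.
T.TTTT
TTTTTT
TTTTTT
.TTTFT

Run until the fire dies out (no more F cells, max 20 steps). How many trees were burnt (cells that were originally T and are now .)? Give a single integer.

Answer: 29

Derivation:
Step 1: +3 fires, +1 burnt (F count now 3)
Step 2: +4 fires, +3 burnt (F count now 4)
Step 3: +5 fires, +4 burnt (F count now 5)
Step 4: +5 fires, +5 burnt (F count now 5)
Step 5: +4 fires, +5 burnt (F count now 4)
Step 6: +3 fires, +4 burnt (F count now 3)
Step 7: +3 fires, +3 burnt (F count now 3)
Step 8: +1 fires, +3 burnt (F count now 1)
Step 9: +1 fires, +1 burnt (F count now 1)
Step 10: +0 fires, +1 burnt (F count now 0)
Fire out after step 10
Initially T: 30, now '.': 35
Total burnt (originally-T cells now '.'): 29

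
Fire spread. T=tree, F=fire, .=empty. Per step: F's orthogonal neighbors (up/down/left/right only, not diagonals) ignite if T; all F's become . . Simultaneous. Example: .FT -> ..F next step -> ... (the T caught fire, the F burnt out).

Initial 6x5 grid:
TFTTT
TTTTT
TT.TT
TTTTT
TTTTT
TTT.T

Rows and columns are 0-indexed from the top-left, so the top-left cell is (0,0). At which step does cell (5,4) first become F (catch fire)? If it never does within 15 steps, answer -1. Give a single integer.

Step 1: cell (5,4)='T' (+3 fires, +1 burnt)
Step 2: cell (5,4)='T' (+4 fires, +3 burnt)
Step 3: cell (5,4)='T' (+4 fires, +4 burnt)
Step 4: cell (5,4)='T' (+5 fires, +4 burnt)
Step 5: cell (5,4)='T' (+5 fires, +5 burnt)
Step 6: cell (5,4)='T' (+4 fires, +5 burnt)
Step 7: cell (5,4)='T' (+1 fires, +4 burnt)
Step 8: cell (5,4)='F' (+1 fires, +1 burnt)
  -> target ignites at step 8
Step 9: cell (5,4)='.' (+0 fires, +1 burnt)
  fire out at step 9

8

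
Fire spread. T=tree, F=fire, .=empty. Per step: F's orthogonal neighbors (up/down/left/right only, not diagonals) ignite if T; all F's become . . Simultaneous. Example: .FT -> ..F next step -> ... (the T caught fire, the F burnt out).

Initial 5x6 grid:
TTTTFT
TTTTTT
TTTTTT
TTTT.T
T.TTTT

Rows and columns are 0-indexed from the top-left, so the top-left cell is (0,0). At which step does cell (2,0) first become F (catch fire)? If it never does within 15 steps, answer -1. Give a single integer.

Step 1: cell (2,0)='T' (+3 fires, +1 burnt)
Step 2: cell (2,0)='T' (+4 fires, +3 burnt)
Step 3: cell (2,0)='T' (+4 fires, +4 burnt)
Step 4: cell (2,0)='T' (+5 fires, +4 burnt)
Step 5: cell (2,0)='T' (+5 fires, +5 burnt)
Step 6: cell (2,0)='F' (+4 fires, +5 burnt)
  -> target ignites at step 6
Step 7: cell (2,0)='.' (+1 fires, +4 burnt)
Step 8: cell (2,0)='.' (+1 fires, +1 burnt)
Step 9: cell (2,0)='.' (+0 fires, +1 burnt)
  fire out at step 9

6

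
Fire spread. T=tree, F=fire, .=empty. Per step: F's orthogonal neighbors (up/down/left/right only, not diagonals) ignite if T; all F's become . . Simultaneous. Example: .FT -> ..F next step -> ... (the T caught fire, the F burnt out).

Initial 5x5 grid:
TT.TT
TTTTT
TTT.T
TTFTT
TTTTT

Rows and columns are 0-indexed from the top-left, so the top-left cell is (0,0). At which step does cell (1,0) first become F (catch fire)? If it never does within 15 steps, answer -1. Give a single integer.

Step 1: cell (1,0)='T' (+4 fires, +1 burnt)
Step 2: cell (1,0)='T' (+6 fires, +4 burnt)
Step 3: cell (1,0)='T' (+6 fires, +6 burnt)
Step 4: cell (1,0)='F' (+4 fires, +6 burnt)
  -> target ignites at step 4
Step 5: cell (1,0)='.' (+2 fires, +4 burnt)
Step 6: cell (1,0)='.' (+0 fires, +2 burnt)
  fire out at step 6

4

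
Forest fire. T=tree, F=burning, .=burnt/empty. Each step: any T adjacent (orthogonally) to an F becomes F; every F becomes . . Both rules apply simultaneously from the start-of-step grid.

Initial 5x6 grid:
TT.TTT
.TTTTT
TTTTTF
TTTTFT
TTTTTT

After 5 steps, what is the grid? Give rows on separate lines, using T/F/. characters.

Step 1: 5 trees catch fire, 2 burn out
  TT.TTT
  .TTTTF
  TTTTF.
  TTTF.F
  TTTTFT
Step 2: 6 trees catch fire, 5 burn out
  TT.TTF
  .TTTF.
  TTTF..
  TTF...
  TTTF.F
Step 3: 5 trees catch fire, 6 burn out
  TT.TF.
  .TTF..
  TTF...
  TF....
  TTF...
Step 4: 5 trees catch fire, 5 burn out
  TT.F..
  .TF...
  TF....
  F.....
  TF....
Step 5: 3 trees catch fire, 5 burn out
  TT....
  .F....
  F.....
  ......
  F.....

TT....
.F....
F.....
......
F.....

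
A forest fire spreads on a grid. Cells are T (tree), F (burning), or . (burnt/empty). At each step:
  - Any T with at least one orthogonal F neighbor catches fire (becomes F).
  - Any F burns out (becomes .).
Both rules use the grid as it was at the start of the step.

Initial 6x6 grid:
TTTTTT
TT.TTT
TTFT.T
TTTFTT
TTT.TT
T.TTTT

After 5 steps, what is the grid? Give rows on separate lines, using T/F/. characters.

Step 1: 4 trees catch fire, 2 burn out
  TTTTTT
  TT.TTT
  TF.F.T
  TTF.FT
  TTT.TT
  T.TTTT
Step 2: 7 trees catch fire, 4 burn out
  TTTTTT
  TF.FTT
  F....T
  TF...F
  TTF.FT
  T.TTTT
Step 3: 10 trees catch fire, 7 burn out
  TFTFTT
  F...FT
  .....F
  F.....
  TF...F
  T.FTFT
Step 4: 7 trees catch fire, 10 burn out
  F.F.FT
  .....F
  ......
  ......
  F.....
  T..F.F
Step 5: 2 trees catch fire, 7 burn out
  .....F
  ......
  ......
  ......
  ......
  F.....

.....F
......
......
......
......
F.....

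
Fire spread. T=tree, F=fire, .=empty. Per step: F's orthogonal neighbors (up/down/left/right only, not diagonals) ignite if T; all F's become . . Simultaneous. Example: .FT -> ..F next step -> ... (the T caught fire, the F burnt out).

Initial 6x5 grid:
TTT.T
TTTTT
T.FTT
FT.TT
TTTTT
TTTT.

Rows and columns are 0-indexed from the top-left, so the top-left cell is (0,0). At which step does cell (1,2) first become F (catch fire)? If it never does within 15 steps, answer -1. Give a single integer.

Step 1: cell (1,2)='F' (+5 fires, +2 burnt)
  -> target ignites at step 1
Step 2: cell (1,2)='.' (+8 fires, +5 burnt)
Step 3: cell (1,2)='.' (+7 fires, +8 burnt)
Step 4: cell (1,2)='.' (+4 fires, +7 burnt)
Step 5: cell (1,2)='.' (+0 fires, +4 burnt)
  fire out at step 5

1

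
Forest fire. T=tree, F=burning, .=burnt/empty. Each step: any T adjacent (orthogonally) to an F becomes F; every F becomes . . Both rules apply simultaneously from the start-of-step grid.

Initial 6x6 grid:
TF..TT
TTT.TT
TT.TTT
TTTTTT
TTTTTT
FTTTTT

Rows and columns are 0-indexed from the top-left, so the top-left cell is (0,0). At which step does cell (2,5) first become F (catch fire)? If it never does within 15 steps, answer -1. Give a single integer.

Step 1: cell (2,5)='T' (+4 fires, +2 burnt)
Step 2: cell (2,5)='T' (+6 fires, +4 burnt)
Step 3: cell (2,5)='T' (+4 fires, +6 burnt)
Step 4: cell (2,5)='T' (+3 fires, +4 burnt)
Step 5: cell (2,5)='T' (+3 fires, +3 burnt)
Step 6: cell (2,5)='T' (+3 fires, +3 burnt)
Step 7: cell (2,5)='T' (+2 fires, +3 burnt)
Step 8: cell (2,5)='F' (+2 fires, +2 burnt)
  -> target ignites at step 8
Step 9: cell (2,5)='.' (+2 fires, +2 burnt)
Step 10: cell (2,5)='.' (+1 fires, +2 burnt)
Step 11: cell (2,5)='.' (+0 fires, +1 burnt)
  fire out at step 11

8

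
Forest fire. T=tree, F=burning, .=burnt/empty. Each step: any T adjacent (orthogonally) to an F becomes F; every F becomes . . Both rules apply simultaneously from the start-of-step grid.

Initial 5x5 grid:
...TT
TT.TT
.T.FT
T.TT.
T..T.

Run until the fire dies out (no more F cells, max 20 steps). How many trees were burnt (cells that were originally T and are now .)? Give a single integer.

Answer: 8

Derivation:
Step 1: +3 fires, +1 burnt (F count now 3)
Step 2: +4 fires, +3 burnt (F count now 4)
Step 3: +1 fires, +4 burnt (F count now 1)
Step 4: +0 fires, +1 burnt (F count now 0)
Fire out after step 4
Initially T: 13, now '.': 20
Total burnt (originally-T cells now '.'): 8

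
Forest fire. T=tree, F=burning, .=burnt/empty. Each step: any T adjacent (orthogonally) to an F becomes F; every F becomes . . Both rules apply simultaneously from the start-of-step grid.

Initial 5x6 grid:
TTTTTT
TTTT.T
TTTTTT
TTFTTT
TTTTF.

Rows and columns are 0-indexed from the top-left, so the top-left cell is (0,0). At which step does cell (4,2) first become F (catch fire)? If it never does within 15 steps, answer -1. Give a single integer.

Step 1: cell (4,2)='F' (+6 fires, +2 burnt)
  -> target ignites at step 1
Step 2: cell (4,2)='.' (+7 fires, +6 burnt)
Step 3: cell (4,2)='.' (+6 fires, +7 burnt)
Step 4: cell (4,2)='.' (+4 fires, +6 burnt)
Step 5: cell (4,2)='.' (+3 fires, +4 burnt)
Step 6: cell (4,2)='.' (+0 fires, +3 burnt)
  fire out at step 6

1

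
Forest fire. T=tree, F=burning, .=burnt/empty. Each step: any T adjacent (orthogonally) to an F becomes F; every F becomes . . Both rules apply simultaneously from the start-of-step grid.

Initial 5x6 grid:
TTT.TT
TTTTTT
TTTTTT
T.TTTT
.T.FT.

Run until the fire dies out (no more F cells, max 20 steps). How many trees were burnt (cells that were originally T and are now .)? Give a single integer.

Answer: 23

Derivation:
Step 1: +2 fires, +1 burnt (F count now 2)
Step 2: +3 fires, +2 burnt (F count now 3)
Step 3: +4 fires, +3 burnt (F count now 4)
Step 4: +4 fires, +4 burnt (F count now 4)
Step 5: +5 fires, +4 burnt (F count now 5)
Step 6: +4 fires, +5 burnt (F count now 4)
Step 7: +1 fires, +4 burnt (F count now 1)
Step 8: +0 fires, +1 burnt (F count now 0)
Fire out after step 8
Initially T: 24, now '.': 29
Total burnt (originally-T cells now '.'): 23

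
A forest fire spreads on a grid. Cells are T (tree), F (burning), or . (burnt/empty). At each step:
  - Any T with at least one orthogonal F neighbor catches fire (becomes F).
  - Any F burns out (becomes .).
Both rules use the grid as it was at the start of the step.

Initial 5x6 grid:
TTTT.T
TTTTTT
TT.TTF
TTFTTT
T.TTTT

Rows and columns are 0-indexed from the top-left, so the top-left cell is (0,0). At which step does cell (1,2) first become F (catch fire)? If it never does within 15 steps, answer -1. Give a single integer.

Step 1: cell (1,2)='T' (+6 fires, +2 burnt)
Step 2: cell (1,2)='T' (+8 fires, +6 burnt)
Step 3: cell (1,2)='T' (+5 fires, +8 burnt)
Step 4: cell (1,2)='F' (+4 fires, +5 burnt)
  -> target ignites at step 4
Step 5: cell (1,2)='.' (+2 fires, +4 burnt)
Step 6: cell (1,2)='.' (+0 fires, +2 burnt)
  fire out at step 6

4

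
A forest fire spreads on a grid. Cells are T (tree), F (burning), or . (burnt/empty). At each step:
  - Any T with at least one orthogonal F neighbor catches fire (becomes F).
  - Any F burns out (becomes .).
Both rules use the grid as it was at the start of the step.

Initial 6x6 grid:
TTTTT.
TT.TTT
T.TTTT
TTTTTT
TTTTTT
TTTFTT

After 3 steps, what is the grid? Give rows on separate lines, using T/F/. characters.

Step 1: 3 trees catch fire, 1 burn out
  TTTTT.
  TT.TTT
  T.TTTT
  TTTTTT
  TTTFTT
  TTF.FT
Step 2: 5 trees catch fire, 3 burn out
  TTTTT.
  TT.TTT
  T.TTTT
  TTTFTT
  TTF.FT
  TF...F
Step 3: 6 trees catch fire, 5 burn out
  TTTTT.
  TT.TTT
  T.TFTT
  TTF.FT
  TF...F
  F.....

TTTTT.
TT.TTT
T.TFTT
TTF.FT
TF...F
F.....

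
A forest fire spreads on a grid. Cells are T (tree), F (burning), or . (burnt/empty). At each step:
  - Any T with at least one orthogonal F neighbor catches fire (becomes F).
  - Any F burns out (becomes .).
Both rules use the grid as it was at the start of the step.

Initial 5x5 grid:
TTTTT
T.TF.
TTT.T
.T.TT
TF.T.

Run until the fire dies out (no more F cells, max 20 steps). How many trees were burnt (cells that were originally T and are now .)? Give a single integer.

Answer: 12

Derivation:
Step 1: +4 fires, +2 burnt (F count now 4)
Step 2: +4 fires, +4 burnt (F count now 4)
Step 3: +2 fires, +4 burnt (F count now 2)
Step 4: +2 fires, +2 burnt (F count now 2)
Step 5: +0 fires, +2 burnt (F count now 0)
Fire out after step 5
Initially T: 16, now '.': 21
Total burnt (originally-T cells now '.'): 12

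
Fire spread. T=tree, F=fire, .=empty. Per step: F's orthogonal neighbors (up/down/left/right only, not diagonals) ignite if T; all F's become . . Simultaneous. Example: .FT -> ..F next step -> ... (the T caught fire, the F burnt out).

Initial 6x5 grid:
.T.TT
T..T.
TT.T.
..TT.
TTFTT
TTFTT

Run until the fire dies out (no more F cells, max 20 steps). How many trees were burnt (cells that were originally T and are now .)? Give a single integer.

Step 1: +5 fires, +2 burnt (F count now 5)
Step 2: +5 fires, +5 burnt (F count now 5)
Step 3: +1 fires, +5 burnt (F count now 1)
Step 4: +1 fires, +1 burnt (F count now 1)
Step 5: +1 fires, +1 burnt (F count now 1)
Step 6: +1 fires, +1 burnt (F count now 1)
Step 7: +0 fires, +1 burnt (F count now 0)
Fire out after step 7
Initially T: 18, now '.': 26
Total burnt (originally-T cells now '.'): 14

Answer: 14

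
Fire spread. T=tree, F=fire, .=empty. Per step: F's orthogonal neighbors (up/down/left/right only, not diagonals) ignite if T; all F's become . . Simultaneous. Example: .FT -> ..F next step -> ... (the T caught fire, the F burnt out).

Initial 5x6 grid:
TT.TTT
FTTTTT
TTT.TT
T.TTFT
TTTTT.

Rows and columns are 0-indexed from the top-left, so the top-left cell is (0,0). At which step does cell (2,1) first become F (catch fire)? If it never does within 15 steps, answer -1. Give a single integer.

Step 1: cell (2,1)='T' (+7 fires, +2 burnt)
Step 2: cell (2,1)='F' (+8 fires, +7 burnt)
  -> target ignites at step 2
Step 3: cell (2,1)='.' (+6 fires, +8 burnt)
Step 4: cell (2,1)='.' (+3 fires, +6 burnt)
Step 5: cell (2,1)='.' (+0 fires, +3 burnt)
  fire out at step 5

2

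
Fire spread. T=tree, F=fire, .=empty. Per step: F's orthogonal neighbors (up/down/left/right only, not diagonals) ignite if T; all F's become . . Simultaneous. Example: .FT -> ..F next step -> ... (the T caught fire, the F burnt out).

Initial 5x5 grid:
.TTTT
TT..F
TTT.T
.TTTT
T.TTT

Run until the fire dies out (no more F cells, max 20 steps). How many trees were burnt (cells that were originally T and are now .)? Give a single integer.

Step 1: +2 fires, +1 burnt (F count now 2)
Step 2: +2 fires, +2 burnt (F count now 2)
Step 3: +3 fires, +2 burnt (F count now 3)
Step 4: +3 fires, +3 burnt (F count now 3)
Step 5: +4 fires, +3 burnt (F count now 4)
Step 6: +2 fires, +4 burnt (F count now 2)
Step 7: +1 fires, +2 burnt (F count now 1)
Step 8: +0 fires, +1 burnt (F count now 0)
Fire out after step 8
Initially T: 18, now '.': 24
Total burnt (originally-T cells now '.'): 17

Answer: 17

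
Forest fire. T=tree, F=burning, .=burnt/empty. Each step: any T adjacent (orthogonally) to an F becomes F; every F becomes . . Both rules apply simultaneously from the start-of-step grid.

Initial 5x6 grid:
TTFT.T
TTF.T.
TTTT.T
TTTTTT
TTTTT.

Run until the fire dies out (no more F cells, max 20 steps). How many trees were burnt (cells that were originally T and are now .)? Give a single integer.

Step 1: +4 fires, +2 burnt (F count now 4)
Step 2: +5 fires, +4 burnt (F count now 5)
Step 3: +4 fires, +5 burnt (F count now 4)
Step 4: +4 fires, +4 burnt (F count now 4)
Step 5: +3 fires, +4 burnt (F count now 3)
Step 6: +1 fires, +3 burnt (F count now 1)
Step 7: +0 fires, +1 burnt (F count now 0)
Fire out after step 7
Initially T: 23, now '.': 28
Total burnt (originally-T cells now '.'): 21

Answer: 21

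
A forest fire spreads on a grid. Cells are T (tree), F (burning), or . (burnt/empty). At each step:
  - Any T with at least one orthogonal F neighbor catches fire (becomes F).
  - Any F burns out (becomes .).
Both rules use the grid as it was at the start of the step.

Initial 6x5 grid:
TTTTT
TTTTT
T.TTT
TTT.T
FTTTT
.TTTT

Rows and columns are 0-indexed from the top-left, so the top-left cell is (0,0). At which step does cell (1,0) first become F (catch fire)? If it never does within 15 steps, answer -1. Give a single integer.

Step 1: cell (1,0)='T' (+2 fires, +1 burnt)
Step 2: cell (1,0)='T' (+4 fires, +2 burnt)
Step 3: cell (1,0)='F' (+4 fires, +4 burnt)
  -> target ignites at step 3
Step 4: cell (1,0)='.' (+5 fires, +4 burnt)
Step 5: cell (1,0)='.' (+5 fires, +5 burnt)
Step 6: cell (1,0)='.' (+3 fires, +5 burnt)
Step 7: cell (1,0)='.' (+2 fires, +3 burnt)
Step 8: cell (1,0)='.' (+1 fires, +2 burnt)
Step 9: cell (1,0)='.' (+0 fires, +1 burnt)
  fire out at step 9

3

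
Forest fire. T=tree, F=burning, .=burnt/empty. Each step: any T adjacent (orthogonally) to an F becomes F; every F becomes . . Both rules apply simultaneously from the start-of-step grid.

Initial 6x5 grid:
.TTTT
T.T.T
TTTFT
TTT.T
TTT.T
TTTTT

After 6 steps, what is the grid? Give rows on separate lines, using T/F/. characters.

Step 1: 2 trees catch fire, 1 burn out
  .TTTT
  T.T.T
  TTF.F
  TTT.T
  TTT.T
  TTTTT
Step 2: 5 trees catch fire, 2 burn out
  .TTTT
  T.F.F
  TF...
  TTF.F
  TTT.T
  TTTTT
Step 3: 6 trees catch fire, 5 burn out
  .TFTF
  T....
  F....
  TF...
  TTF.F
  TTTTT
Step 4: 7 trees catch fire, 6 burn out
  .F.F.
  F....
  .....
  F....
  TF...
  TTFTF
Step 5: 3 trees catch fire, 7 burn out
  .....
  .....
  .....
  .....
  F....
  TF.F.
Step 6: 1 trees catch fire, 3 burn out
  .....
  .....
  .....
  .....
  .....
  F....

.....
.....
.....
.....
.....
F....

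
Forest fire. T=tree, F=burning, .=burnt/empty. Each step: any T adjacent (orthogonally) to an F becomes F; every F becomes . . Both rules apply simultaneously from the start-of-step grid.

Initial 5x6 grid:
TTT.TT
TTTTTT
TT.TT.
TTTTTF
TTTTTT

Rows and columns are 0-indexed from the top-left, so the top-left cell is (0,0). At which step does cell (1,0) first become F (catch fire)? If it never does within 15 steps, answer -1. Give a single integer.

Step 1: cell (1,0)='T' (+2 fires, +1 burnt)
Step 2: cell (1,0)='T' (+3 fires, +2 burnt)
Step 3: cell (1,0)='T' (+4 fires, +3 burnt)
Step 4: cell (1,0)='T' (+5 fires, +4 burnt)
Step 5: cell (1,0)='T' (+5 fires, +5 burnt)
Step 6: cell (1,0)='T' (+4 fires, +5 burnt)
Step 7: cell (1,0)='F' (+2 fires, +4 burnt)
  -> target ignites at step 7
Step 8: cell (1,0)='.' (+1 fires, +2 burnt)
Step 9: cell (1,0)='.' (+0 fires, +1 burnt)
  fire out at step 9

7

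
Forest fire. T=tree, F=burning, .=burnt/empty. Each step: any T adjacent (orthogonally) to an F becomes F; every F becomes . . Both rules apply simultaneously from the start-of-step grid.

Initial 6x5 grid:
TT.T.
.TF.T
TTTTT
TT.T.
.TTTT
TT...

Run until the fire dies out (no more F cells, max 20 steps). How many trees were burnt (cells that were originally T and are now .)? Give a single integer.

Step 1: +2 fires, +1 burnt (F count now 2)
Step 2: +3 fires, +2 burnt (F count now 3)
Step 3: +5 fires, +3 burnt (F count now 5)
Step 4: +4 fires, +5 burnt (F count now 4)
Step 5: +3 fires, +4 burnt (F count now 3)
Step 6: +1 fires, +3 burnt (F count now 1)
Step 7: +0 fires, +1 burnt (F count now 0)
Fire out after step 7
Initially T: 19, now '.': 29
Total burnt (originally-T cells now '.'): 18

Answer: 18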